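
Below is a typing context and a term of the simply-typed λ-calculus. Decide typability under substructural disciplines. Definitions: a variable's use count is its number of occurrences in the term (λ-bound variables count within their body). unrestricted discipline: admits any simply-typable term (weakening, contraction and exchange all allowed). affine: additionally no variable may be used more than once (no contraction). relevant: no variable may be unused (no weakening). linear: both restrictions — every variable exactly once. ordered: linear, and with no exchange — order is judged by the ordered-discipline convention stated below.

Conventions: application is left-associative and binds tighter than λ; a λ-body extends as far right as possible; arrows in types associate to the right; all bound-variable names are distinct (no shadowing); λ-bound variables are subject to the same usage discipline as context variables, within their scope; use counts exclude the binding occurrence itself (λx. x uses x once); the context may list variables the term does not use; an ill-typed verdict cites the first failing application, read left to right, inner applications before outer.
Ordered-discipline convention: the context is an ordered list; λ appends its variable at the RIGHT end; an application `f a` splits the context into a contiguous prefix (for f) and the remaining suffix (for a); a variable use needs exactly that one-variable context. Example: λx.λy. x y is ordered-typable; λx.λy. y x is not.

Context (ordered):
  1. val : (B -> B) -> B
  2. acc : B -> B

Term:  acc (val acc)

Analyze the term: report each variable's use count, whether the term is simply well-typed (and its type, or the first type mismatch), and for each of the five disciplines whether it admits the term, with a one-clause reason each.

variable uses: val: 1; acc: 2
left-to-right use order: acc, val, acc
typing: well-typed — term : B
ordered ✗ (repeated use of acc ×2)
linear ✗ (repeated use of acc ×2)
affine ✗ (repeated use of acc ×2)
relevant ✓ (every one of val, acc appears)
unrestricted ✓ (well-typed at B; no restrictions here)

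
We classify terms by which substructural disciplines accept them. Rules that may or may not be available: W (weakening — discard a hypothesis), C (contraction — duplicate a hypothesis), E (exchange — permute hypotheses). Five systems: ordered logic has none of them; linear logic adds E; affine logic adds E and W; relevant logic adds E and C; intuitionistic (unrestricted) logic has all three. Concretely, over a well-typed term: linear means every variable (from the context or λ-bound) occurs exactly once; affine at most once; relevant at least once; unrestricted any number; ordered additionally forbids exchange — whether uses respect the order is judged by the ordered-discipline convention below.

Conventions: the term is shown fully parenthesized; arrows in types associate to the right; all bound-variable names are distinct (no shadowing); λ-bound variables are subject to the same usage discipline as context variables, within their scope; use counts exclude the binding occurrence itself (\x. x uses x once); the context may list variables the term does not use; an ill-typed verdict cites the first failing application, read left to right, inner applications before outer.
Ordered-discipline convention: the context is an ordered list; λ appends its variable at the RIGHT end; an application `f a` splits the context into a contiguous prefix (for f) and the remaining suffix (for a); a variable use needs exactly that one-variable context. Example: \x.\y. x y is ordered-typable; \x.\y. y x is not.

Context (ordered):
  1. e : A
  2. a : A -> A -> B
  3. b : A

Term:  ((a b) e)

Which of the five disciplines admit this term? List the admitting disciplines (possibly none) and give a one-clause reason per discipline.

accepted by: linear, affine, relevant, unrestricted
variable uses: e: 1×; a: 1×; b: 1×
order of uses: a, b, e
typing: well-typed at B
ordered ✗ (needs exchange: uses follow a, b, e)
linear ✓ (e, a, b: one use apiece)
affine ✓ (at most one use each (e, a, b))
relevant ✓ (none of e, a, b goes unused)
unrestricted ✓ (simply typable at B; W, C, E all held)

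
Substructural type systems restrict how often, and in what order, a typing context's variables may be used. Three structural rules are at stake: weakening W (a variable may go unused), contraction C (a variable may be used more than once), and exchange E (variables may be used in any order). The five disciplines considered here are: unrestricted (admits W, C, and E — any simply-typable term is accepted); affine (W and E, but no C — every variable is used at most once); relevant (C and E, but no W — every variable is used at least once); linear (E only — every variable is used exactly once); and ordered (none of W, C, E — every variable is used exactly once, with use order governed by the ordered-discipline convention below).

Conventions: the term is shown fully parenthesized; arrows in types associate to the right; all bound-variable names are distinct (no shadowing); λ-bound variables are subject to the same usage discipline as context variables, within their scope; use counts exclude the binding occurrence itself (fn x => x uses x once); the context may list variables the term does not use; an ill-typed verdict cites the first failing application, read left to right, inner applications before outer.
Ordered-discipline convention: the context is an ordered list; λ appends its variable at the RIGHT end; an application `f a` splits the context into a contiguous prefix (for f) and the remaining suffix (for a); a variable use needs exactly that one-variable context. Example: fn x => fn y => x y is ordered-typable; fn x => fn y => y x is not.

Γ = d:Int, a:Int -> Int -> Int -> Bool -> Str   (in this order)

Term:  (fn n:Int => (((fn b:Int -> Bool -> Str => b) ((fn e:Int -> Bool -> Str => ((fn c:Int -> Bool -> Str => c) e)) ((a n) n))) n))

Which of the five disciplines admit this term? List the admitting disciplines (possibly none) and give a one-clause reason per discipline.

admitted in: unrestricted
use counts: d: 0; a: 1; n (λ-bound): 3; b (λ-bound): 1; e (λ-bound): 1; c (λ-bound): 1
uses in reading order: b, c, e, a, n, n, n
typing: well-typed — term : Int -> Bool -> Str
ordered: ✗, n ×3 used more than once (contraction); unused: d — weakening required
linear: ✗, n ×3 used more than once (contraction); unused: d — weakening required
affine: ✗, n ×3 used more than once (contraction)
relevant: ✗, unused: d — weakening required
unrestricted: ✓, well-typed at Int -> Bool -> Str; no restrictions here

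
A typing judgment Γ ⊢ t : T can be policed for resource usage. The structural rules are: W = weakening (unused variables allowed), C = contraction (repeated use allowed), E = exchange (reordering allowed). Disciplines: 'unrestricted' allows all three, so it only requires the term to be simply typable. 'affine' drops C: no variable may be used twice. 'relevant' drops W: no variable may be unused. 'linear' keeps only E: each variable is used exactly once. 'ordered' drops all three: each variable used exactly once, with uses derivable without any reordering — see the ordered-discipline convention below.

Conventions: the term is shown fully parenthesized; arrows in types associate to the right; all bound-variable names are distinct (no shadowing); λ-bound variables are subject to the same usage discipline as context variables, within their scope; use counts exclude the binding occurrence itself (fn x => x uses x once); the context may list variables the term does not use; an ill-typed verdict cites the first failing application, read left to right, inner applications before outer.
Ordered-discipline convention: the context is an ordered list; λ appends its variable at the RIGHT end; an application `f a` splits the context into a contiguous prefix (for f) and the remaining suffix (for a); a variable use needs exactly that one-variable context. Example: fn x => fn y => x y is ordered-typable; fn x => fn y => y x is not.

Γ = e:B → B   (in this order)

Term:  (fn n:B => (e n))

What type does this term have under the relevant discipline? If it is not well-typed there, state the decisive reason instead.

term : B → B
usage: e: 1×, n (bound): 1×
left-to-right use order: e, n
typing: well-typed at B → B
across the five disciplines: ordered ✓ · linear ✓ · affine ✓ · relevant ✓ · unrestricted ✓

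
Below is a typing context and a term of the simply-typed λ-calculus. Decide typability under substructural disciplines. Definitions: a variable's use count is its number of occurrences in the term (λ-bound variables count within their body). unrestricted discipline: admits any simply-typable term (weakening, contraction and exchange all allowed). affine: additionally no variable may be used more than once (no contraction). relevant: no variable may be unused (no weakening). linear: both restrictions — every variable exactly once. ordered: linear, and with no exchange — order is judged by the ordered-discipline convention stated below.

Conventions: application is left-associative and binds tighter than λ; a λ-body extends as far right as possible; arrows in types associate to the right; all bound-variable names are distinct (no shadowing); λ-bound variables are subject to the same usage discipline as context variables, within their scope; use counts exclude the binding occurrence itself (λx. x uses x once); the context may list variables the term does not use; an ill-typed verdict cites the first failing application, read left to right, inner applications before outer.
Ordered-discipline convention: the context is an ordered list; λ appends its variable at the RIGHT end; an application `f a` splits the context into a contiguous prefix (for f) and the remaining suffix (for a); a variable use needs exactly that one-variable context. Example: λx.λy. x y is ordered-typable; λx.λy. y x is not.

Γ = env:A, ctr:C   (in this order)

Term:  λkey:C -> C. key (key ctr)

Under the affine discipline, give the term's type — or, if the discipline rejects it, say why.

not well-typed under affine — uses contraction: key ×2
counts: env: 0×, ctr: 1×, key (λ-bound): 2×
order of uses: key, key, ctr
typing: the term checks, with type (C -> C) -> C
per-discipline verdicts: ordered ✗; linear ✗; affine ✗; relevant ✗; unrestricted ✓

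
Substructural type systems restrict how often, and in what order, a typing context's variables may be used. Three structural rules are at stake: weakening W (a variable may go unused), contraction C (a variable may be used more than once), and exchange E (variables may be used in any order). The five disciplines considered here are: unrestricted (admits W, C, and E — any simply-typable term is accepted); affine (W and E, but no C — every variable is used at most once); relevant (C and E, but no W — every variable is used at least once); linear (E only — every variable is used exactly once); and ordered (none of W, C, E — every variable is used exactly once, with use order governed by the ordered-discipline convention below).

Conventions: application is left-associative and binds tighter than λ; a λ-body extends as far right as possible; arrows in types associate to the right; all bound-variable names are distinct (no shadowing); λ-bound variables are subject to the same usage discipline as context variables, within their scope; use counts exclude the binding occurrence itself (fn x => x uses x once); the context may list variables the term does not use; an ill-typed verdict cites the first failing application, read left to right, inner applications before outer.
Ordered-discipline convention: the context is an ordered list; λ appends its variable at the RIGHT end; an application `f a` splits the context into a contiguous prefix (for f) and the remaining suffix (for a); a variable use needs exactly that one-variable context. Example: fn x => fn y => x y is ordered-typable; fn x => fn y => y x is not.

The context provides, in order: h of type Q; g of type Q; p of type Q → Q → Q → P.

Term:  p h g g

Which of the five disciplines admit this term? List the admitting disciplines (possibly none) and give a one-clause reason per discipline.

admitted by: relevant, unrestricted
use counts: h: 1×, g: 2×, p: 1×
order of uses: p, h, g, g
typing: ✓ — P
ordered: ✗ — uses contraction: g ×2
linear: ✗ — uses contraction: g ×2
affine: ✗ — uses contraction: g ×2
relevant: ✓ — at least one use each (h, g, p)
unrestricted: ✓ — typability at P is all that's needed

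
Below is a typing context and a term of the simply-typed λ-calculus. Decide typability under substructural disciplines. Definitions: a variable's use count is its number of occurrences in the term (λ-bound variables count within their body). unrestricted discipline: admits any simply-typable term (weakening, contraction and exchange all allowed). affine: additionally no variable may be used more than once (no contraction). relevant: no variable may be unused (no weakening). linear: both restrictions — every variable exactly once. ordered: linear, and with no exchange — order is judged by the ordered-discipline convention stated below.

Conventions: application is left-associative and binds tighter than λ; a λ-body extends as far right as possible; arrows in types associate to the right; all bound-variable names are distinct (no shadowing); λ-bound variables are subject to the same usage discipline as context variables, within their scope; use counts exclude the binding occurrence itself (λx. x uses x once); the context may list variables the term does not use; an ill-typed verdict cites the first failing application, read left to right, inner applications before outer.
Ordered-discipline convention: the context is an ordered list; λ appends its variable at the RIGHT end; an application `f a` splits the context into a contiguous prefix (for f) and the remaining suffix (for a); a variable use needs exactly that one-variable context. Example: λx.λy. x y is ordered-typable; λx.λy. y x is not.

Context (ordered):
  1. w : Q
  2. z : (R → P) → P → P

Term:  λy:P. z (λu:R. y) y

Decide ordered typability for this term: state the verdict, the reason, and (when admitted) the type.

no — uses contraction: y ×2; needs weakening: w, u unused
use counts: w: 0×; z: 1×; y [bound]: 2×; u [bound]: 0×
left-to-right use order: z, y, y
typing: well-typed — term : P → P
across the five disciplines: ordered ✗ · linear ✗ · affine ✗ · relevant ✗ · unrestricted ✓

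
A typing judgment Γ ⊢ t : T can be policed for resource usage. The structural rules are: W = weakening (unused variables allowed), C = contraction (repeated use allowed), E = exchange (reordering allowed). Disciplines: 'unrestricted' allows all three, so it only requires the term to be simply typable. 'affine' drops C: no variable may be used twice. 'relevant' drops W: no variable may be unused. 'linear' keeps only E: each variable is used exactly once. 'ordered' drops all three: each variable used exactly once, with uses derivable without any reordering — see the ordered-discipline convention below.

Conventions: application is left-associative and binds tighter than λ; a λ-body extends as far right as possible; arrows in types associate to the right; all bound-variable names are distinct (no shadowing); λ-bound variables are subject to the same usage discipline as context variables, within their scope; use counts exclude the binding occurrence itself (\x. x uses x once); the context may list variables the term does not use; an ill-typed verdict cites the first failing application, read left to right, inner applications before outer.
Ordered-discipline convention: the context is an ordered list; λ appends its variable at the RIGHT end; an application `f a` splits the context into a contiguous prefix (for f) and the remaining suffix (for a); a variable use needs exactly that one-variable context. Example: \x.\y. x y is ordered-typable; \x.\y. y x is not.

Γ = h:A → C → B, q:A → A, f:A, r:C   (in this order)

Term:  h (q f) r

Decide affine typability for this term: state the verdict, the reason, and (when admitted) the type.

yes — none of h, q, f, r used more than once; term : B
variable uses: h: 1; q: 1; f: 1; r: 1
use order (left to right): h, q, f, r
typing: well-typed — term : B
summary: ordered ✓, linear ✓, affine ✓, relevant ✓, unrestricted ✓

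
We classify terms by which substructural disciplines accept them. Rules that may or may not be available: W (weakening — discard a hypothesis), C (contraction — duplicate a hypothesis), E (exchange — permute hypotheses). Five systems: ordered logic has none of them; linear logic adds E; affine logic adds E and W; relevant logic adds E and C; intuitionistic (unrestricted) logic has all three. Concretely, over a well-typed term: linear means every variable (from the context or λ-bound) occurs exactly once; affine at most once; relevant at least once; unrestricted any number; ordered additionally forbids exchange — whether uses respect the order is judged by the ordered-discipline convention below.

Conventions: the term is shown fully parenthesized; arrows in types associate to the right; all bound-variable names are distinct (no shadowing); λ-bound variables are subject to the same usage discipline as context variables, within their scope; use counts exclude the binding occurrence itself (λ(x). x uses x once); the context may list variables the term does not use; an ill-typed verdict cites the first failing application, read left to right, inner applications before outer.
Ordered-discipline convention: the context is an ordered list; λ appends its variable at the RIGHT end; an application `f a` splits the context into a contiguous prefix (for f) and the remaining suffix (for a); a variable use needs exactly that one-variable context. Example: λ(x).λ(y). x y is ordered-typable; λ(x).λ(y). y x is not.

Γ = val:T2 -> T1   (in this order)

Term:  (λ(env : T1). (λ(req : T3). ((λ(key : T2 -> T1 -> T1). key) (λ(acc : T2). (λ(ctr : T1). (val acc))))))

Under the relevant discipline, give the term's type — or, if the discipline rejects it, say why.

not well-typed under relevant — needs weakening: env, req, ctr unused
counts: val: 1, env (λ-bound): 0, req (λ-bound): 0, key (λ-bound): 1, acc (λ-bound): 1, ctr (λ-bound): 0
order of uses: key, val, acc
typing: ✓ — T1 -> T3 -> T2 -> T1 -> T1
all disciplines: ordered ✗ · linear ✗ · affine ✓ · relevant ✗ · unrestricted ✓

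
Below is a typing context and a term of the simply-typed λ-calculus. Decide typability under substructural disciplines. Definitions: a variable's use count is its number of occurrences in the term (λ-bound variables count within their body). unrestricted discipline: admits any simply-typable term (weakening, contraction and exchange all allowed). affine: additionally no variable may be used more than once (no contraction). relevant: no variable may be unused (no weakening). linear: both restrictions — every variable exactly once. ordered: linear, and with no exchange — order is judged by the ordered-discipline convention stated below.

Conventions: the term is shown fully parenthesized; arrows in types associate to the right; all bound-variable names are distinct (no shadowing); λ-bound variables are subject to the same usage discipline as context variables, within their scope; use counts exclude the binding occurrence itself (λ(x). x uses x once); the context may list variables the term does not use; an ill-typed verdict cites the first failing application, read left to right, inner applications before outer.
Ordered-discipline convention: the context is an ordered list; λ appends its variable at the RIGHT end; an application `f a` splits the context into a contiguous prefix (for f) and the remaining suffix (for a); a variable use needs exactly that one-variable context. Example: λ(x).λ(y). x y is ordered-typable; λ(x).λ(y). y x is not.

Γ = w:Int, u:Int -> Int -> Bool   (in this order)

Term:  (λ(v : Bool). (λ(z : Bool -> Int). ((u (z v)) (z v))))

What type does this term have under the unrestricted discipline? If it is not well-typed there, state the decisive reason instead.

term : Bool -> (Bool -> Int) -> Bool
variable uses: w=0, u=1, v (bound)=2, z (bound)=2
left-to-right use order: u, z, v, z, v
typing: well-typed at Bool -> (Bool -> Int) -> Bool
per-discipline verdicts: ordered ✗; linear ✗; affine ✗; relevant ✗; unrestricted ✓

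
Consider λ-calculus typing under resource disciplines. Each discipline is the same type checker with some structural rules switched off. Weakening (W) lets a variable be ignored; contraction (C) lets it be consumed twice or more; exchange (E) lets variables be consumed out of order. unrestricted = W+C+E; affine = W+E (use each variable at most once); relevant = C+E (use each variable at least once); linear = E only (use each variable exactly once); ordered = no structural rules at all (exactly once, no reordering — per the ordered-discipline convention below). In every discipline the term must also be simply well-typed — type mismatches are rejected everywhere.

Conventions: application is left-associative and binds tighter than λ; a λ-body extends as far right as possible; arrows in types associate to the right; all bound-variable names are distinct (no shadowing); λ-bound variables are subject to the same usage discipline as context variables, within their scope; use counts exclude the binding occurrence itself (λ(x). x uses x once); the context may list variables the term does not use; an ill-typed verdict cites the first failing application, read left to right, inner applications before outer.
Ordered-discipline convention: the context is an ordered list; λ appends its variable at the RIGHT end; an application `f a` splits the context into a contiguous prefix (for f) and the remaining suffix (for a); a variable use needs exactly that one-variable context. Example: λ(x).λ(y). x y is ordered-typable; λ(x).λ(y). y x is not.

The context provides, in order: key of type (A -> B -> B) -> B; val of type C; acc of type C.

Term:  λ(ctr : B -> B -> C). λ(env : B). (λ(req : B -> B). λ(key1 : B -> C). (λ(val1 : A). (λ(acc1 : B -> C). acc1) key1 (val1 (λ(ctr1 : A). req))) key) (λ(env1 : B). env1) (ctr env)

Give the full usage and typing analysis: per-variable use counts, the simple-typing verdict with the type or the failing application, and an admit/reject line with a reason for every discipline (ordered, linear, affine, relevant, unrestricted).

use counts: key: 1×, val: 0×, acc: 0×, ctr [bound]: 1×, env [bound]: 1×, req [bound]: 1×, key1 [bound]: 1×, val1 [bound]: 1×, acc1 [bound]: 1×, ctr1 [bound]: 0×, env1 [bound]: 1×
use order (left to right): acc1, key1, val1, req, key, env1, ctr, env
typing: ill-typed: non-function type A applied to an argument
ordered: ✗, fails simple typing
linear: ✗, a type mismatch blocks all five
affine: ✗, the type mismatch rejects it
relevant: ✗, not simply typable
unrestricted: ✗, fails simple typing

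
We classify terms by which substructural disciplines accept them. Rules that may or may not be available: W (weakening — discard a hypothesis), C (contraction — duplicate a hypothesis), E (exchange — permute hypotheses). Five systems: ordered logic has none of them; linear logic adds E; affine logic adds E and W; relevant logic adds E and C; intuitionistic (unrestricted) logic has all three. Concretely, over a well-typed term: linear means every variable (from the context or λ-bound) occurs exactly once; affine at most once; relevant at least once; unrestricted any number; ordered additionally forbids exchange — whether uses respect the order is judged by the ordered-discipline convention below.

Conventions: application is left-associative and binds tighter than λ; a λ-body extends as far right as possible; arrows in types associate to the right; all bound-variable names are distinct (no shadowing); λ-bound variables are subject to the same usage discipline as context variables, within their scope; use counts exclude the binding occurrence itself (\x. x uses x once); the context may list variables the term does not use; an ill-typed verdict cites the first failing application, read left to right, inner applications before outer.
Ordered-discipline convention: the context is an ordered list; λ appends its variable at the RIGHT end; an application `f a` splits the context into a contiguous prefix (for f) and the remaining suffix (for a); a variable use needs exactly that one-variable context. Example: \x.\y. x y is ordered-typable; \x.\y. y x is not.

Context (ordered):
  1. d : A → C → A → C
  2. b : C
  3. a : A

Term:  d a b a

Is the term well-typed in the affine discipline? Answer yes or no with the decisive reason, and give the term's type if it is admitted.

no — uses contraction: a ×2
variable uses: d: 1; b: 1; a: 2
order of uses: d, a, b, a
typing: ✓ — C
per-discipline verdicts: ordered ✗ | linear ✗ | affine ✗ | relevant ✓ | unrestricted ✓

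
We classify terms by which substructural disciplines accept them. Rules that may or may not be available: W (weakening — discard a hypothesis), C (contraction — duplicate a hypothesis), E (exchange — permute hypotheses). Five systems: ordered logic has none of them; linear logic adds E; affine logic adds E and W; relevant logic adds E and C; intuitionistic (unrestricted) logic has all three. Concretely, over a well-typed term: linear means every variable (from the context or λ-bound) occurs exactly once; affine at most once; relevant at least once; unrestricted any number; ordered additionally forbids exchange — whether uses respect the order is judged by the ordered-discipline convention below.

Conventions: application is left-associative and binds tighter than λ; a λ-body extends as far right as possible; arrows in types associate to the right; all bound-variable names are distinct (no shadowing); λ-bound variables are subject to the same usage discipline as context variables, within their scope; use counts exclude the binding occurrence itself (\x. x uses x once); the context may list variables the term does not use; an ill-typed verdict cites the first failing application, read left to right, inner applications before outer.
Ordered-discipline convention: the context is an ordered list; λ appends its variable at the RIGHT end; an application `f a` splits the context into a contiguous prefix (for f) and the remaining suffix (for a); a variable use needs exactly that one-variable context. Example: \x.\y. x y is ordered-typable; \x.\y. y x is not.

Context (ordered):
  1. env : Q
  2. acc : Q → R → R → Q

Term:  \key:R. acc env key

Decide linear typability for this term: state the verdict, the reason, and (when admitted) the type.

yes — each of env, acc, key used exactly once; term : R → R → Q
variable uses: env=1, acc=1, key (bound)=1
uses in reading order: acc, env, key
typing: the term checks, with type R → R → Q
summary: ordered ✗; linear ✓; affine ✓; relevant ✓; unrestricted ✓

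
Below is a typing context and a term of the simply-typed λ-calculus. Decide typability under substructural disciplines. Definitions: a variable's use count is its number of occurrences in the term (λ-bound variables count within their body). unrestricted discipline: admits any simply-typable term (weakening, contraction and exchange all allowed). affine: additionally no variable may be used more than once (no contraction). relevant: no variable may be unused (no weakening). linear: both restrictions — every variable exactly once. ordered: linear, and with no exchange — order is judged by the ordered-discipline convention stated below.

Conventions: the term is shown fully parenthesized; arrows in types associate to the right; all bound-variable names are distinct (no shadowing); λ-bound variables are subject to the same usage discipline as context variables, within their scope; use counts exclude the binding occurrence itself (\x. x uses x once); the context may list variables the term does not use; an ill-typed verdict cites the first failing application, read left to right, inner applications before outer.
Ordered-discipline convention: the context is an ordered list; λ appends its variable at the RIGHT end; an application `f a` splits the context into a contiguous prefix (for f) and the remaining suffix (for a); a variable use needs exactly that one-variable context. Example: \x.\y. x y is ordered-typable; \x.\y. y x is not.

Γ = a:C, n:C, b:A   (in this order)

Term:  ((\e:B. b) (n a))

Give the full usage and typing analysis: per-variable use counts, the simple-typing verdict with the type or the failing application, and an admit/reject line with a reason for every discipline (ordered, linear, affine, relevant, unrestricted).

counts: a: 1; n: 1; b: 1; e [bound]: 0
use order (left to right): b, n, a
typing: ill-typed: non-function type C applied to an argument
ordered: ✗ — fails simple typing
linear: ✗ — a type mismatch blocks all five
affine: ✗ — the type mismatch rejects it
relevant: ✗ — not simply typable
unrestricted: ✗ — fails simple typing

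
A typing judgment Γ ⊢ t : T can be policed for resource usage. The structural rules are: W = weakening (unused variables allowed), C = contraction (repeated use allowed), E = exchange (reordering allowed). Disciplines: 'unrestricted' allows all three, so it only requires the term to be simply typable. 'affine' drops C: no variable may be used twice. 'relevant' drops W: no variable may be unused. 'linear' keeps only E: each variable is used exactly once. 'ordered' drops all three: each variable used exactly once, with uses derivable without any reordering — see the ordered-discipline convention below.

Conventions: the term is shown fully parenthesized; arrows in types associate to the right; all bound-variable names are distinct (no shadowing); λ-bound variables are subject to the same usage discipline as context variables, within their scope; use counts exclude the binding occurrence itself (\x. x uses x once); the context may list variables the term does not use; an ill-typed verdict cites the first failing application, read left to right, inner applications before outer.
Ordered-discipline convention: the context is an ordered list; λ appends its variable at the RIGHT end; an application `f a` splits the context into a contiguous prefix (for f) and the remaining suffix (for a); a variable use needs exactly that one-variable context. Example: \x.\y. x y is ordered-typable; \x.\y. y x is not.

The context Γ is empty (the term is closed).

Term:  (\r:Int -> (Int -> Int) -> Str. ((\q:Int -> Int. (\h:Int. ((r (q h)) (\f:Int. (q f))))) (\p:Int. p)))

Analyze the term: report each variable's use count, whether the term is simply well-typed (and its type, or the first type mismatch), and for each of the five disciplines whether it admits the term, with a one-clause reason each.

use counts: r [bound] ×1, q [bound] ×2, h [bound] ×1, f [bound] ×1, p [bound] ×1
order of uses: r, q, h, q, f, p
typing: well-typed at (Int -> (Int -> Int) -> Str) -> Int -> Str
ordered: ✗, needs contraction — q ×2
linear: ✗, needs contraction — q ×2
affine: ✗, needs contraction — q ×2
relevant: ✓, none of r, q, h, f, p goes unused
unrestricted: ✓, simply typable at (Int -> (Int -> Int) -> Str) -> Int -> Str; W, C, E all held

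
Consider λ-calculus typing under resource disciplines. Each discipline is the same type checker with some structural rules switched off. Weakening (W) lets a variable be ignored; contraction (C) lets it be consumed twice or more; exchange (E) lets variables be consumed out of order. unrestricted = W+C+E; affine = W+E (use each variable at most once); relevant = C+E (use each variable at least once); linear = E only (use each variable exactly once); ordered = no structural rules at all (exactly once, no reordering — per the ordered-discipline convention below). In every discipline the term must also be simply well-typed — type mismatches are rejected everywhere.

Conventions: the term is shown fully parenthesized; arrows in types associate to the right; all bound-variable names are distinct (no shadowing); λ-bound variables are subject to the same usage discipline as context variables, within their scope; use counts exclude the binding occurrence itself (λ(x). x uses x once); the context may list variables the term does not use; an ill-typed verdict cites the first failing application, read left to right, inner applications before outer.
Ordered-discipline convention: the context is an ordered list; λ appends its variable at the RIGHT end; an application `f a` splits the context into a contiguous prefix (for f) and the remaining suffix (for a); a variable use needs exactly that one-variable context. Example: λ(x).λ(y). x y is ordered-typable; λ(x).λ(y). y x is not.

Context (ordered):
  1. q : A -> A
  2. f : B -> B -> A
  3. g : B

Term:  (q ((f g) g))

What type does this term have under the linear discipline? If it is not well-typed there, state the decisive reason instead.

not well-typed under linear — repeated use of g ×2
variable uses: q: 1, f: 1, g: 2
left-to-right use order: q, f, g, g
typing: well-typed — term : A
summary: ordered ✗ · linear ✗ · affine ✗ · relevant ✓ · unrestricted ✓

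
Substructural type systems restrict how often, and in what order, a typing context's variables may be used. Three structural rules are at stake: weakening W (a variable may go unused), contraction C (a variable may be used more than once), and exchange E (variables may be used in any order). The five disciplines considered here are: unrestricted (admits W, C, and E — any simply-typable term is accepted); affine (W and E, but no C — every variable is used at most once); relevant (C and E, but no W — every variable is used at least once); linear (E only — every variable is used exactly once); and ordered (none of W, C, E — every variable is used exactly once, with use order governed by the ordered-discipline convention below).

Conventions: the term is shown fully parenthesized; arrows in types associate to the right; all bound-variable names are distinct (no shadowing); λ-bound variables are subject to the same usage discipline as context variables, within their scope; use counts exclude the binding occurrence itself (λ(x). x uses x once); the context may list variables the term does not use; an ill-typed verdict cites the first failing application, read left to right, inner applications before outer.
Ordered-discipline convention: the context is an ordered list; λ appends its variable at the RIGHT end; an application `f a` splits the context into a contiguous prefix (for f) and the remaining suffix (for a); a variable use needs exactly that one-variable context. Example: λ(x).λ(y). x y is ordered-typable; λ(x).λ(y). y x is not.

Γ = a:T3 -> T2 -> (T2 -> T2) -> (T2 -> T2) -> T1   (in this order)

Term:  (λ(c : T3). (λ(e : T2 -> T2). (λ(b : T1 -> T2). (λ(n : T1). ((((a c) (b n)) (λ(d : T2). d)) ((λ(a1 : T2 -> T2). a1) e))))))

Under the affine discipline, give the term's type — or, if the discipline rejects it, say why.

term : T3 -> (T2 -> T2) -> (T1 -> T2) -> T1 -> T1
variable uses: a ×1, c [bound] ×1, e [bound] ×1, b [bound] ×1, n [bound] ×1, d [bound] ×1, a1 [bound] ×1
order of uses: a, c, b, n, d, a1, e
typing: well-typed — term : T3 -> (T2 -> T2) -> (T1 -> T2) -> T1 -> T1
per-discipline verdicts: ordered ✗ · linear ✓ · affine ✓ · relevant ✓ · unrestricted ✓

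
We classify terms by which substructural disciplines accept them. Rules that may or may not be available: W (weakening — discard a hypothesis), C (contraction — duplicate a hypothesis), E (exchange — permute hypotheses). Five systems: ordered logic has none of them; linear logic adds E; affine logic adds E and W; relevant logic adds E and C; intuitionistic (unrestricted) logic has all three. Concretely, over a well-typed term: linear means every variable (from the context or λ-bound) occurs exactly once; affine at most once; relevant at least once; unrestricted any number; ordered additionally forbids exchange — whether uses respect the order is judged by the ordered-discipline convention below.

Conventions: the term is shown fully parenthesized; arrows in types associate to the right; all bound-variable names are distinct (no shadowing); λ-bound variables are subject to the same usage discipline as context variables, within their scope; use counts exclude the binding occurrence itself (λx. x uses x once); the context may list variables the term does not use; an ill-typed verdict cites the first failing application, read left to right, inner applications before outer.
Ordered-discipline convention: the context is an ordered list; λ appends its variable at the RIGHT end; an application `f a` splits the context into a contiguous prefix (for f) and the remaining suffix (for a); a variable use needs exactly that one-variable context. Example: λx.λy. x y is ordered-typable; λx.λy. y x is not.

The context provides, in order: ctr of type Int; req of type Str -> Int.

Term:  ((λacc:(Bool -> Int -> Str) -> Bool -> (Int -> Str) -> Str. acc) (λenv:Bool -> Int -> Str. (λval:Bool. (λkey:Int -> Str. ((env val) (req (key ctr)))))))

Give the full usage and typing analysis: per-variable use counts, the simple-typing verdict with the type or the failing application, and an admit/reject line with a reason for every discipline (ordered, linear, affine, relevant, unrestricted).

usage: ctr: 1×; req: 1×; acc [bound]: 1×; env [bound]: 1×; val [bound]: 1×; key [bound]: 1×
left-to-right use order: acc, env, val, req, key, ctr
typing: ✓ — (Bool -> Int -> Str) -> Bool -> (Int -> Str) -> Str
ordered: ✗ — use order acc, env, val, req, key, ctr needs exchange
linear: ✓ — single use per variable (ctr, req, acc, env, val, key)
affine: ✓ — ctr, req, acc, env, val, key: no repeats, contraction unneeded
relevant: ✓ — ctr, req, acc, env, val, key: all used, weakening unneeded
unrestricted: ✓ — simply typable at (Bool -> Int -> Str) -> Bool -> (Int -> Str) -> Str; W, C, E all held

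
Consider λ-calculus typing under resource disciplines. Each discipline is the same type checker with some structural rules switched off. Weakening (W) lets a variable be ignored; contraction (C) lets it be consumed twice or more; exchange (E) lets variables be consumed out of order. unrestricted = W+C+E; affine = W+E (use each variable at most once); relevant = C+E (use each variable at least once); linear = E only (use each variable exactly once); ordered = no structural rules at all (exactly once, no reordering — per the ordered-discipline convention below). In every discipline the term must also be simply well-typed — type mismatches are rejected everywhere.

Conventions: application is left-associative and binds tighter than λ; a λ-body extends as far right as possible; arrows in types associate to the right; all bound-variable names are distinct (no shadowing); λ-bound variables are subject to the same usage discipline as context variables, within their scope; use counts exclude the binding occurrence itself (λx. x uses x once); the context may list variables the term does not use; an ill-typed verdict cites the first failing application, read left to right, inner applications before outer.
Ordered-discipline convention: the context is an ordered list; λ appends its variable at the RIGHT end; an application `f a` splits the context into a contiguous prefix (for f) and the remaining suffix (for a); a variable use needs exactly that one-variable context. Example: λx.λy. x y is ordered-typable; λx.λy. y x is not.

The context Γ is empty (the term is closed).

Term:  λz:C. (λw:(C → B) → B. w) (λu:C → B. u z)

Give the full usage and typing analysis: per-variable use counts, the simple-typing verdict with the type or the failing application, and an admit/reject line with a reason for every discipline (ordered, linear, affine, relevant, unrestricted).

usage: z (bound): 1; w (bound): 1; u (bound): 1
left-to-right use order: w, u, z
typing: the term checks, with type C → (C → B) → B
ordered: ✗ — no contiguous prefix/suffix split fits w, u, z
linear: ✓ — z, w, u: one use apiece
affine: ✓ — no duplicate uses among z, w, u
relevant: ✓ — every one of z, w, u appears
unrestricted: ✓ — typability at C → (C → B) → B is all that's needed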